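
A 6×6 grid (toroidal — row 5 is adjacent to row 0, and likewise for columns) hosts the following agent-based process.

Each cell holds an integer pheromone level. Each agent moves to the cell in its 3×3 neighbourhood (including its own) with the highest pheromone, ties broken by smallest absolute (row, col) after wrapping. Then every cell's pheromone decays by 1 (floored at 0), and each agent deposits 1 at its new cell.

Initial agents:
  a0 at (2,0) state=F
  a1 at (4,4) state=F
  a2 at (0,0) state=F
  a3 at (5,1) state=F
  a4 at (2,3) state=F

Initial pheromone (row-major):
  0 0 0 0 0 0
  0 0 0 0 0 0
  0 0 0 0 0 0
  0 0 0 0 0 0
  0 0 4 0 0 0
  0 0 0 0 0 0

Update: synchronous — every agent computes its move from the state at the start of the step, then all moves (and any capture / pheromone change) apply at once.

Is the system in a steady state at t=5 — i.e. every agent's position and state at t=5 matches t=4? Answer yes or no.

t=1: a0@(1,0) a1@(3,3) a2@(0,0) a3@(4,2) a4@(1,2) | pheromone: 1 0 0 0 0 0 / 1 0 1 0 0 0 / 0 0 0 0 0 0 / 0 0 0 1 0 0 / 0 0 4 0 0 0 / 0 0 0 0 0 0
t=2: a0@(0,0) a1@(4,2) a2@(0,0) a3@(4,2) a4@(1,2) | pheromone: 2 0 0 0 0 0 / 0 0 1 0 0 0 / 0 0 0 0 0 0 / 0 0 0 0 0 0 / 0 0 5 0 0 0 / 0 0 0 0 0 0
t=3: a0@(0,0) a1@(4,2) a2@(0,0) a3@(4,2) a4@(1,2) | pheromone: 3 0 0 0 0 0 / 0 0 1 0 0 0 / 0 0 0 0 0 0 / 0 0 0 0 0 0 / 0 0 6 0 0 0 / 0 0 0 0 0 0
t=4: a0@(0,0) a1@(4,2) a2@(0,0) a3@(4,2) a4@(1,2) | pheromone: 4 0 0 0 0 0 / 0 0 1 0 0 0 / 0 0 0 0 0 0 / 0 0 0 0 0 0 / 0 0 7 0 0 0 / 0 0 0 0 0 0
t=5: a0@(0,0) a1@(4,2) a2@(0,0) a3@(4,2) a4@(1,2) | pheromone: 5 0 0 0 0 0 / 0 0 1 0 0 0 / 0 0 0 0 0 0 / 0 0 0 0 0 0 / 0 0 8 0 0 0 / 0 0 0 0 0 0

yes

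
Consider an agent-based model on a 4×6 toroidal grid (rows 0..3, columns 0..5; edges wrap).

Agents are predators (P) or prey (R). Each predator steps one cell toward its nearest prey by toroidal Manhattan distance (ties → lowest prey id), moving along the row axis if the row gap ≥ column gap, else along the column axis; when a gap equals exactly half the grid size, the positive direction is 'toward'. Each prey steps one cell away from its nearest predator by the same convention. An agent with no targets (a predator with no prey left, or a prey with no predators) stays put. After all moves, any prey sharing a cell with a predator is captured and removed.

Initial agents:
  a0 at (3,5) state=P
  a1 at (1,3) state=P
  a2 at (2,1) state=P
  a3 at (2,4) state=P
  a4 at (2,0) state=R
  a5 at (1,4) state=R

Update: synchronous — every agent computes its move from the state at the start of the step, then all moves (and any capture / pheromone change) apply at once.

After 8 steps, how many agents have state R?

1

t=1: a0@(2,5):P a1@(1,4):P a2@(2,0):P a3@(1,4):P a5@(1,5):R
t=2: a0@(1,5):P a1@(1,5):P a2@(1,0):P a3@(1,5):P a5@(0,5):R
t=3: a0@(0,5):P a1@(0,5):P a2@(0,0):P a3@(0,5):P a5@(3,5):R
t=4: a0@(3,5):P a1@(3,5):P a2@(3,0):P a3@(3,5):P a5@(2,5):R
t=5: a0@(2,5):P a1@(2,5):P a2@(2,0):P a3@(2,5):P a5@(1,5):R
t=6: a0@(1,5):P a1@(1,5):P a2@(1,0):P a3@(1,5):P a5@(0,5):R
t=7: a0@(0,5):P a1@(0,5):P a2@(0,0):P a3@(0,5):P a5@(3,5):R
t=8: a0@(3,5):P a1@(3,5):P a2@(3,0):P a3@(3,5):P a5@(2,5):R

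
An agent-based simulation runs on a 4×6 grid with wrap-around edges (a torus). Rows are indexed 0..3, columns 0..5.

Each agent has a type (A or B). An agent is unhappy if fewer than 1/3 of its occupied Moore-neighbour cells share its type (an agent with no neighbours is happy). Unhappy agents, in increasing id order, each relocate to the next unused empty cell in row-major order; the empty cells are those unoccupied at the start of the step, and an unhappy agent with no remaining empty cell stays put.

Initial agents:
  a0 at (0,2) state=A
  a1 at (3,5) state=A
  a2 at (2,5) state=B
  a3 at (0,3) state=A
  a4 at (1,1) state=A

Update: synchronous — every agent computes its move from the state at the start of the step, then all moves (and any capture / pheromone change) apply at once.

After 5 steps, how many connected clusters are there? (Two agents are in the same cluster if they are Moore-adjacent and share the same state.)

2

t=1: a0@(0,2):A a1@(0,0):A a2@(0,1):B a3@(0,3):A a4@(1,1):A
t=2: a0@(0,2):A a1@(0,0):A a2@(0,4):B a3@(0,3):A a4@(1,1):A
t=3: a0@(0,2):A a1@(0,0):A a2@(0,1):B a3@(0,3):A a4@(1,1):A
t=4: a0@(0,2):A a1@(0,0):A a2@(0,4):B a3@(0,3):A a4@(1,1):A
t=5: a0@(0,2):A a1@(0,0):A a2@(0,1):B a3@(0,3):A a4@(1,1):A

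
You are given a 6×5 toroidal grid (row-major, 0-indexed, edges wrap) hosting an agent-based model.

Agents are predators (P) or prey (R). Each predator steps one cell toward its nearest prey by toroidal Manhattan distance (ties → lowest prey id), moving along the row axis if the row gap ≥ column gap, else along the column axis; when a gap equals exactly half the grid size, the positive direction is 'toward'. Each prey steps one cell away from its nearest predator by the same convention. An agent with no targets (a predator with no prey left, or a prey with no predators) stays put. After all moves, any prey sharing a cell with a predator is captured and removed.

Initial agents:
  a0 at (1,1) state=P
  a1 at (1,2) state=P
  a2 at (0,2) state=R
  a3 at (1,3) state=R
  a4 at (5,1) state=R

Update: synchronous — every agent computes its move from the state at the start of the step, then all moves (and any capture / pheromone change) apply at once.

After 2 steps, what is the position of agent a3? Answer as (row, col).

(1, 3)

t=1: a0@(0,1):P a1@(0,2):P a2@(5,2):R a3@(1,4):R a4@(4,1):R
t=2: a0@(5,1):P a1@(5,2):P a2@(4,2):R a3@(1,3):R a4@(3,1):R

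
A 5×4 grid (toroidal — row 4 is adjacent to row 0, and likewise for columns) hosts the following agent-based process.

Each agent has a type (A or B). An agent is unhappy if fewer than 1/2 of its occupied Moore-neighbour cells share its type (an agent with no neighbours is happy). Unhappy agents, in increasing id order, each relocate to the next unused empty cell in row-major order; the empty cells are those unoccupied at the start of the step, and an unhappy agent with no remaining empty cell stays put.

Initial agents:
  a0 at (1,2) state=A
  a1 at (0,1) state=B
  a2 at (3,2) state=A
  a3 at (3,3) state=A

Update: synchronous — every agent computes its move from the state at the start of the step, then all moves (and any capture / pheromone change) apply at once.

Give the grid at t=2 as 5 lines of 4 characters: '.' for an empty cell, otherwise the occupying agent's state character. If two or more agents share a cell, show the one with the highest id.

t=1: a0@(0,0):A a1@(0,2):B a2@(3,2):A a3@(3,3):A
t=2: (unchanged — steady state)

A.B.
....
....
..AA
....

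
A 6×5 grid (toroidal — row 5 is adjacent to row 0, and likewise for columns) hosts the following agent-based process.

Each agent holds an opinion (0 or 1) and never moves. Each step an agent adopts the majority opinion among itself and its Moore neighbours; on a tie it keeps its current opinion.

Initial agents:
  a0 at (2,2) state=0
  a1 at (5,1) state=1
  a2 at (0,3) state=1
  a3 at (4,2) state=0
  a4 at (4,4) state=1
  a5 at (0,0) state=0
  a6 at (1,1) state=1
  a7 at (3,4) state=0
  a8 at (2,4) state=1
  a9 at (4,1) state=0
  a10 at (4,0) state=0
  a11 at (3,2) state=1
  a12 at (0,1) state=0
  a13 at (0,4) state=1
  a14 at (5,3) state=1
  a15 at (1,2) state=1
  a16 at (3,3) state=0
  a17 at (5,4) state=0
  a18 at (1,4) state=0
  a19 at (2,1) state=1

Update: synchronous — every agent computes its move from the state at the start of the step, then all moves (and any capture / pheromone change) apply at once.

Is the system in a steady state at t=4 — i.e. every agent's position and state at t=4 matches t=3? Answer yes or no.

yes

t=1: a0@(2,2):1 a1@(5,1):0 a2@(0,3):1 a3@(4,2):0 a4@(4,4):0 a5@(0,0):0 a6@(1,1):1 a7@(3,4):0 a8@(2,4):0 a9@(4,1):0 a10@(4,0):0 a11@(3,2):0 a12@(0,1):1 a13@(0,4):1 a14@(5,3):1 a15@(1,2):1 a16@(3,3):0 a17@(5,4):1 a18@(1,4):1 a19@(2,1):1
t=2: a0@(2,2):1 a1@(5,1):0 a2@(0,3):1 a3@(4,2):0 a4@(4,4):0 a5@(0,0):1 a6@(1,1):1 a7@(3,4):0 a8@(2,4):0 a9@(4,1):0 a10@(4,0):0 a11@(3,2):0 a12@(0,1):1 a13@(0,4):1 a14@(5,3):1 a15@(1,2):1 a16@(3,3):0 a17@(5,4):1 a18@(1,4):1 a19@(2,1):1
t=3: (unchanged — steady state)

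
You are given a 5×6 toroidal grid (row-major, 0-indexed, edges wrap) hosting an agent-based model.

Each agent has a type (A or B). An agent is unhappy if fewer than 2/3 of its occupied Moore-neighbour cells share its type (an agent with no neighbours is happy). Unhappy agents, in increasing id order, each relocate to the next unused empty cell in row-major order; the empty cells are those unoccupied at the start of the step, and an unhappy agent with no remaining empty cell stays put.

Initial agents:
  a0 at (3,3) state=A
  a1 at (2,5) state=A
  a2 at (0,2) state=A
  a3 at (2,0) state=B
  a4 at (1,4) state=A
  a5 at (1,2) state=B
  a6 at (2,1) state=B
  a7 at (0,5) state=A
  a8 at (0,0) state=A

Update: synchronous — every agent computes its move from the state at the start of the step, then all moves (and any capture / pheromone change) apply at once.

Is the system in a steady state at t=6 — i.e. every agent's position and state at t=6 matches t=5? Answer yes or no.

no

t=1: a0@(3,3):A a1@(0,1):A a2@(0,3):A a3@(0,4):B a4@(1,4):A a5@(1,0):B a6@(2,1):B a7@(0,5):A a8@(0,0):A
t=2: a0@(3,3):A a1@(0,2):A a2@(1,1):A a3@(1,2):B a4@(1,4):A a5@(1,3):B a6@(2,1):B a7@(1,5):A a8@(0,0):A
t=3: a0@(3,3):A a1@(0,1):A a2@(0,3):A a3@(0,4):B a4@(0,5):A a5@(1,0):B a6@(2,0):B a7@(1,5):A a8@(0,0):A
t=4: a0@(3,3):A a1@(0,2):A a2@(1,1):A a3@(1,2):B a4@(1,3):A a5@(1,4):B a6@(2,1):B a7@(2,2):A a8@(0,0):A
t=5: a0@(3,3):A a1@(0,2):A a2@(0,1):A a3@(0,3):B a4@(0,4):A a5@(0,5):B a6@(1,0):B a7@(1,5):A a8@(0,0):A
t=6: a0@(3,3):A a1@(1,1):A a2@(0,1):A a3@(1,2):B a4@(1,3):A a5@(1,4):B a6@(2,0):B a7@(2,1):A a8@(2,2):A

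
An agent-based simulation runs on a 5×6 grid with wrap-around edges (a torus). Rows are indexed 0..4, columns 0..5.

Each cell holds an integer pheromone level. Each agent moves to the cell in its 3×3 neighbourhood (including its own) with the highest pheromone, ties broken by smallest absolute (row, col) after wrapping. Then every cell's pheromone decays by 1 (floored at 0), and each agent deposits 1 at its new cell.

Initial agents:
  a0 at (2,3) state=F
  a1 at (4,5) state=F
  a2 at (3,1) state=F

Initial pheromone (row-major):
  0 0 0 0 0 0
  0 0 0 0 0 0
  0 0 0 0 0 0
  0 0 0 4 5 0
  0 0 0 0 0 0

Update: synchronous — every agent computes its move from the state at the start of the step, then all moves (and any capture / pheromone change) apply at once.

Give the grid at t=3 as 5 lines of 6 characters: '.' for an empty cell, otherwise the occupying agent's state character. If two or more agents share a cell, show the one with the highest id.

t=1: a0@(3,4) a1@(3,4) a2@(2,0) | pheromone: 0 0 0 0 0 0 / 0 0 0 0 0 0 / 1 0 0 0 0 0 / 0 0 0 3 6 0 / 0 0 0 0 0 0
t=2: a0@(3,4) a1@(3,4) a2@(2,0) | pheromone: 0 0 0 0 0 0 / 0 0 0 0 0 0 / 1 0 0 0 0 0 / 0 0 0 2 7 0 / 0 0 0 0 0 0
t=3: a0@(3,4) a1@(3,4) a2@(2,0) | pheromone: 0 0 0 0 0 0 / 0 0 0 0 0 0 / 1 0 0 0 0 0 / 0 0 0 1 8 0 / 0 0 0 0 0 0

......
......
F.....
....F.
......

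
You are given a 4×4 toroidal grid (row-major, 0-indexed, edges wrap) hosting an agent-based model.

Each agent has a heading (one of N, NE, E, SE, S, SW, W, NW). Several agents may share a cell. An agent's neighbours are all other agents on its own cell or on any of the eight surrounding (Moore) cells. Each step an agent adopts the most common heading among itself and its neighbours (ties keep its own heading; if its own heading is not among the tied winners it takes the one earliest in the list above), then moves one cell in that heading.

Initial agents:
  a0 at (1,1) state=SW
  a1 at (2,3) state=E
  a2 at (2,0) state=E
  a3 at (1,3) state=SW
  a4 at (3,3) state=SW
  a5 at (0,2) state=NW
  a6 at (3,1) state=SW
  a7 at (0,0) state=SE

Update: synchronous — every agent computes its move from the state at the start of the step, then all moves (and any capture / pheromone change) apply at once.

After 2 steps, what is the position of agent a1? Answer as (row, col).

(3, 3)

t=1: a0@(2,0):SW a1@(2,0):E a2@(3,3):SW a3@(1,0):E a4@(3,0):E a5@(1,1):SW a6@(0,0):SW a7@(1,3):SW
t=2: a0@(3,3):SW a1@(3,3):SW a2@(0,2):SW a3@(2,3):SW a4@(0,3):SW a5@(2,0):SW a6@(1,3):SW a7@(2,2):SW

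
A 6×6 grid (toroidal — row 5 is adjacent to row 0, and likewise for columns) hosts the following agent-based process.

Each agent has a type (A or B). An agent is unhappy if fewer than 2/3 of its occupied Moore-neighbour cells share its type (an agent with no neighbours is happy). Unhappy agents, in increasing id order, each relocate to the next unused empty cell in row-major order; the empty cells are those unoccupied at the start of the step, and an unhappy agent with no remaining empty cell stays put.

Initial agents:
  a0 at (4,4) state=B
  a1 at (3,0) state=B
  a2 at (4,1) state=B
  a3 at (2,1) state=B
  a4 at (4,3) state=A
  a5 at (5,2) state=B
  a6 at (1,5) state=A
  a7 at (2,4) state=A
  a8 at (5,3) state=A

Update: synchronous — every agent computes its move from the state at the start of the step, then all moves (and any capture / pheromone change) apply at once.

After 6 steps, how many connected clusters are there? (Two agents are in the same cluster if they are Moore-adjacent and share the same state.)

3

t=1: a0@(0,0):B a1@(3,0):B a2@(4,1):B a3@(2,1):B a4@(0,1):A a5@(0,2):B a6@(1,5):A a7@(2,4):A a8@(0,3):A
t=2: a0@(0,4):B a1@(3,0):B a2@(4,1):B a3@(2,1):B a4@(0,5):A a5@(1,0):B a6@(1,1):A a7@(2,4):A a8@(1,2):A
t=3: a0@(0,0):B a1@(3,0):B a2@(4,1):B a3@(0,1):B a4@(0,2):A a5@(0,3):B a6@(1,3):A a7@(2,4):A a8@(1,4):A
t=4: a0@(0,0):B a1@(3,0):B a2@(4,1):B a3@(0,4):B a4@(0,5):A a5@(1,0):B a6@(1,3):A a7@(2,4):A a8@(1,4):A
t=5: a0@(0,1):B a1@(3,0):B a2@(4,1):B a3@(0,2):B a4@(0,3):A a5@(1,1):B a6@(1,3):A a7@(2,4):A a8@(1,4):A
t=6: a0@(0,1):B a1@(3,0):B a2@(4,1):B a3@(0,0):B a4@(0,3):A a5@(1,1):B a6@(1,3):A a7@(2,4):A a8@(1,4):A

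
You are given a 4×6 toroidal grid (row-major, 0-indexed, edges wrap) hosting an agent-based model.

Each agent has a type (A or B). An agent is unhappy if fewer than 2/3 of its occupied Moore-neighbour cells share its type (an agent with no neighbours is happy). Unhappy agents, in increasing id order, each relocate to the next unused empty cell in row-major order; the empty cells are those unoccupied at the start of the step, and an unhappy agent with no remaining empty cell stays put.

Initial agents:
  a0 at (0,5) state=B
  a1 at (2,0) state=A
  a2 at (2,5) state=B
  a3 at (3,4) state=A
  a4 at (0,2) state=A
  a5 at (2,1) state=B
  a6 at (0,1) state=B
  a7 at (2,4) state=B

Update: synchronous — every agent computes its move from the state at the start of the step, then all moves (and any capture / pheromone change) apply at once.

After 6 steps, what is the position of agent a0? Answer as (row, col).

(0, 1)

t=1: a0@(0,0):B a1@(0,3):A a2@(0,4):B a3@(1,0):A a4@(1,1):A a5@(1,2):B a6@(1,3):B a7@(1,4):B
t=2: a0@(0,1):B a1@(0,2):A a2@(0,4):B a3@(0,5):A a4@(1,5):A a5@(2,0):B a6@(1,3):B a7@(1,4):B
t=3: a0@(0,0):B a1@(0,3):A a2@(1,0):B a3@(1,1):A a4@(1,2):A a5@(2,1):B a6@(1,3):B a7@(2,2):B
t=4: a0@(0,1):B a1@(0,2):A a2@(1,0):B a3@(0,4):A a4@(0,5):A a5@(1,4):B a6@(1,5):B a7@(2,0):B
t=5: a0@(0,0):B a1@(0,3):A a2@(1,0):B a3@(1,1):A a4@(1,2):A a5@(1,3):B a6@(2,1):B a7@(2,0):B
t=6: a0@(0,1):B a1@(0,2):A a2@(1,0):B a3@(0,4):A a4@(0,5):A a5@(1,4):B a6@(1,5):B a7@(2,0):B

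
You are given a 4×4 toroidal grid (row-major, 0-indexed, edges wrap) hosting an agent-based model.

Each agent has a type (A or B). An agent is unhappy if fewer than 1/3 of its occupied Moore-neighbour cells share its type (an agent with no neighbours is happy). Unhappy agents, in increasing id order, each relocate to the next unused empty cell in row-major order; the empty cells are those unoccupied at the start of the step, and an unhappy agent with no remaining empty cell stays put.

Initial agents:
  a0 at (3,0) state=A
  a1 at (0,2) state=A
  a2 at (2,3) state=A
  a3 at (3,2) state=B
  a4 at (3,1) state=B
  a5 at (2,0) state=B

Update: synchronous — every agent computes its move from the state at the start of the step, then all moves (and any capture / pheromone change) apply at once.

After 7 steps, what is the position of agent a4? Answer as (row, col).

t=1: a0@(3,0):A a1@(0,0):A a2@(2,3):A a3@(3,2):B a4@(3,1):B a5@(2,0):B
t=2: (unchanged — steady state)

(3, 1)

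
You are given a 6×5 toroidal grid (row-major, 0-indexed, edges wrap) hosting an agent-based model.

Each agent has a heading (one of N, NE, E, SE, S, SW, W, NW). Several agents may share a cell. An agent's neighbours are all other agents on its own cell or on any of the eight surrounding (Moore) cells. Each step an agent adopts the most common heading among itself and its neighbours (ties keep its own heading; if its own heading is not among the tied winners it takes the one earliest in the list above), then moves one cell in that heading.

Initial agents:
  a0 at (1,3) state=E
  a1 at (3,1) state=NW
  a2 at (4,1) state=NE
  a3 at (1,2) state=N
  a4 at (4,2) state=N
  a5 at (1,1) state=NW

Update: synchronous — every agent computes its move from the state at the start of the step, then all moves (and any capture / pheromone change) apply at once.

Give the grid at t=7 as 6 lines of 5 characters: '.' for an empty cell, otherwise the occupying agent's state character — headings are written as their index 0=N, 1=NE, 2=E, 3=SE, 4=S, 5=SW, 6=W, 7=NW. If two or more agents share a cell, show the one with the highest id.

t=1: a0@(1,4):E a1@(2,0):NW a2@(3,2):NE a3@(0,2):N a4@(3,2):N a5@(0,0):NW
t=2: a0@(0,3):NW a1@(1,4):NW a2@(2,3):NE a3@(5,2):N a4@(2,2):N a5@(5,4):NW
t=3: a0@(5,2):NW a1@(0,3):NW a2@(1,4):NE a3@(4,2):N a4@(1,2):N a5@(4,3):NW
t=4: a0@(4,1):NW a1@(5,2):NW a2@(0,0):NE a3@(3,1):NW a4@(0,2):N a5@(3,2):NW
t=5: a0@(3,0):NW a1@(4,1):NW a2@(5,1):NE a3@(2,0):NW a4@(5,2):N a5@(2,1):NW
t=6: a0@(2,4):NW a1@(3,0):NW a2@(4,2):NE a3@(1,4):NW a4@(4,2):N a5@(1,0):NW
t=7: a0@(1,3):NW a1@(2,4):NW a2@(3,3):NE a3@(0,3):NW a4@(3,2):N a5@(0,4):NW

...77
...7.
....7
..01.
.....
.....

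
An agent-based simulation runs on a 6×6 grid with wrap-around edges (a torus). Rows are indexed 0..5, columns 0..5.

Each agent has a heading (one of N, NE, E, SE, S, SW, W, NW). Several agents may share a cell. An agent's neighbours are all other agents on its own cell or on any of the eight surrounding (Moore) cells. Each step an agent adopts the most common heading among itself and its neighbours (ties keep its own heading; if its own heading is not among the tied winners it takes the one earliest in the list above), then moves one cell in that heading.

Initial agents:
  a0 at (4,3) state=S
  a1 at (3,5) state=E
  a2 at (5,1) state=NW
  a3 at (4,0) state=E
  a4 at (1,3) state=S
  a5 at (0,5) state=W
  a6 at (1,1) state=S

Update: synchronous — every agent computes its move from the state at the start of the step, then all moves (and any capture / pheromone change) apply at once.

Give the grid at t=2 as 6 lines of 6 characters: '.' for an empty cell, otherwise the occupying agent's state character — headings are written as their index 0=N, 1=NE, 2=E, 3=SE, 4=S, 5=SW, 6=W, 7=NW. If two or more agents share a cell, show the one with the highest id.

...6..
......
......
.4.4..
.22...
......

t=1: a0@(5,3):S a1@(3,0):E a2@(4,0):NW a3@(4,1):E a4@(2,3):S a5@(0,4):W a6@(2,1):S
t=2: a0@(0,3):S a1@(3,1):E a2@(4,1):E a3@(4,2):E a4@(3,3):S a5@(0,3):W a6@(3,1):S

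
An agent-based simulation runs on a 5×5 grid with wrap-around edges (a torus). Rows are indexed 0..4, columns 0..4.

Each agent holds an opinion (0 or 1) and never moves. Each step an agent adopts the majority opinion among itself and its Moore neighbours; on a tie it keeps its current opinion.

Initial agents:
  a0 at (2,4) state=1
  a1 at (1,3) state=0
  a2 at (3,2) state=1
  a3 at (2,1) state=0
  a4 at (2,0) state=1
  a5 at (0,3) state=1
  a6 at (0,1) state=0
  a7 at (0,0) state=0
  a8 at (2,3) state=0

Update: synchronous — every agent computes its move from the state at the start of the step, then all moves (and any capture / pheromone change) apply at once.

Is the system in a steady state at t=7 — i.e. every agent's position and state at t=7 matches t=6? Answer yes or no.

yes

t=1: a0@(2,4):1 a1@(1,3):0 a2@(3,2):0 a3@(2,1):1 a4@(2,0):1 a5@(0,3):1 a6@(0,1):0 a7@(0,0):0 a8@(2,3):0
t=2: (unchanged — steady state)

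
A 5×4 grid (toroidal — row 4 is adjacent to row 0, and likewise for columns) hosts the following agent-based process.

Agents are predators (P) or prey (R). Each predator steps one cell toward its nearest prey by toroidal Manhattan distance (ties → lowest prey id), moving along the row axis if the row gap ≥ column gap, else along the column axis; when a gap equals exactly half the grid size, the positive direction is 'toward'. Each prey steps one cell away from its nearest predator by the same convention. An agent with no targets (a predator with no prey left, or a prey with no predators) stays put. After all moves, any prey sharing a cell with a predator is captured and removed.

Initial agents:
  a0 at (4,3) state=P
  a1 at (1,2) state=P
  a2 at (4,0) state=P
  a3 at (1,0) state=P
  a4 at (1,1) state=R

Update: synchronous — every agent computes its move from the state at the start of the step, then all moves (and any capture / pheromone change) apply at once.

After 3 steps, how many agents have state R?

t=1: a0@(0,3):P a1@(1,1):P a2@(0,0):P a3@(1,1):P a4@(1,0):R
t=2: a0@(1,3):P a1@(1,0):P a2@(1,0):P a3@(1,0):P
t=3: (unchanged — steady state)

0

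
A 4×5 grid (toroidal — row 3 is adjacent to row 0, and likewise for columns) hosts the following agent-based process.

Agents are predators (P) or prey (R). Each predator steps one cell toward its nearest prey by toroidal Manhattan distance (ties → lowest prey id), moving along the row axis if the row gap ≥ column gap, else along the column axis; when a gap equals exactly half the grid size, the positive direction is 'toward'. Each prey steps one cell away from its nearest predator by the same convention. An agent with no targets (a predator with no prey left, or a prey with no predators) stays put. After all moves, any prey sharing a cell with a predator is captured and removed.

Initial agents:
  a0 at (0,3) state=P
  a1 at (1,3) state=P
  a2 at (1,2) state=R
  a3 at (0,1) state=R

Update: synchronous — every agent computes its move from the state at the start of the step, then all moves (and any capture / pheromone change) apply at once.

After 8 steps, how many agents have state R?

2

t=1: a0@(1,3):P a1@(1,2):P a2@(1,1):R a3@(0,0):R
t=2: a0@(1,2):P a1@(1,1):P a2@(1,0):R a3@(0,1):R
t=3: a0@(1,1):P a1@(1,0):P a2@(1,4):R a3@(3,1):R
t=4: a0@(1,0):P a1@(1,4):P a2@(1,3):R a3@(2,1):R
t=5: a0@(1,4):P a1@(1,3):P a2@(1,2):R a3@(3,1):R
t=6: a0@(1,3):P a1@(1,2):P a2@(1,1):R a3@(2,1):R
t=7: a0@(1,2):P a1@(1,1):P a2@(1,0):R a3@(3,1):R
t=8: a0@(1,1):P a1@(1,0):P a2@(1,4):R a3@(2,1):R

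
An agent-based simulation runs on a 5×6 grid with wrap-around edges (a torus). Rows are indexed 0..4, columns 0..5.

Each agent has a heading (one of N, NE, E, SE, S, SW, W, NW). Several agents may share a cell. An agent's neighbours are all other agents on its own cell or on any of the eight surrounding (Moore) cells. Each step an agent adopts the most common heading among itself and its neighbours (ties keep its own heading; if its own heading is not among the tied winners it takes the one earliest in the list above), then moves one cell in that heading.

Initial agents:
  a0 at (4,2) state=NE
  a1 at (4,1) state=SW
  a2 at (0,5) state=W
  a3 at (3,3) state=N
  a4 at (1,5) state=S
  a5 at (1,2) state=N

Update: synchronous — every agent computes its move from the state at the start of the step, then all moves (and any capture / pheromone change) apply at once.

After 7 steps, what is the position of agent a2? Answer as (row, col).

(0, 3)

t=1: a0@(3,3):NE a1@(0,0):SW a2@(0,4):W a3@(2,3):N a4@(2,5):S a5@(0,2):N
t=2: a0@(2,4):NE a1@(1,5):SW a2@(0,3):W a3@(1,3):N a4@(3,5):S a5@(4,2):N
t=3: a0@(1,5):NE a1@(2,4):SW a2@(4,3):N a3@(0,3):N a4@(4,5):S a5@(3,2):N
t=4: a0@(0,0):NE a1@(3,3):SW a2@(3,3):N a3@(4,3):N a4@(0,5):S a5@(2,2):N
t=5: a0@(4,1):NE a1@(2,3):N a2@(2,3):N a3@(3,3):N a4@(1,5):S a5@(1,2):N
t=6: a0@(3,2):NE a1@(1,3):N a2@(1,3):N a3@(2,3):N a4@(2,5):S a5@(0,2):N
t=7: a0@(2,3):NE a1@(0,3):N a2@(0,3):N a3@(1,3):N a4@(3,5):S a5@(4,2):N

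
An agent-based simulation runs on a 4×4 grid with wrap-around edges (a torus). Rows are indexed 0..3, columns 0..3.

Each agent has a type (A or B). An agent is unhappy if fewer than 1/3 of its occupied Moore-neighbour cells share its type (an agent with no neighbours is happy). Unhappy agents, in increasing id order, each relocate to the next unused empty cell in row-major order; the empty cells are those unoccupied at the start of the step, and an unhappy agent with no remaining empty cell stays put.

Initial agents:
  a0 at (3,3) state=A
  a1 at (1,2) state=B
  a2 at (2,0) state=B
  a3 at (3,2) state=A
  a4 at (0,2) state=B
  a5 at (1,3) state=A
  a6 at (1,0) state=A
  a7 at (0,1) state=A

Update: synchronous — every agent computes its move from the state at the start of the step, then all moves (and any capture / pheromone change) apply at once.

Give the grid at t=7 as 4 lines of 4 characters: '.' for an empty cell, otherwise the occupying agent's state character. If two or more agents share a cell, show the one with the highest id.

t=1: a0@(3,3):A a1@(1,2):B a2@(0,0):B a3@(3,2):A a4@(0,3):B a5@(1,1):A a6@(1,0):A a7@(0,1):A
t=2: a0@(3,3):A a1@(1,2):B a2@(0,2):B a3@(3,2):A a4@(0,3):B a5@(1,1):A a6@(1,0):A a7@(0,1):A
t=3: (unchanged — steady state)

.ABB
AAB.
....
..AA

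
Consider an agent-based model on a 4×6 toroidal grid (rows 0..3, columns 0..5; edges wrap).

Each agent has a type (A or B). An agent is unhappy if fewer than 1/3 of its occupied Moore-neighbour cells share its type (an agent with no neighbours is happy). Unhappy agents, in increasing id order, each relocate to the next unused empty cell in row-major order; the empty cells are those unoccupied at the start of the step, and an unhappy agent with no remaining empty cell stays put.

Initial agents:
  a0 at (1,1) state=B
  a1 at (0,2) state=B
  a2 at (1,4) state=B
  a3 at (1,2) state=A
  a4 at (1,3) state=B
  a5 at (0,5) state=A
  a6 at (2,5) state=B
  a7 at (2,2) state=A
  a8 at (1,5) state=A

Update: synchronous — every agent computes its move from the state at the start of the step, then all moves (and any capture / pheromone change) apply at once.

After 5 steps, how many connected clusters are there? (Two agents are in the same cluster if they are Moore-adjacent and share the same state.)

t=1: a0@(1,1):B a1@(0,2):B a2@(1,4):B a3@(0,0):A a4@(1,3):B a5@(0,5):A a6@(2,5):B a7@(2,2):A a8@(1,5):A
t=2: a0@(1,1):B a1@(0,2):B a2@(1,4):B a3@(0,0):A a4@(1,3):B a5@(0,5):A a6@(2,5):B a7@(0,1):A a8@(1,5):A
t=3: (unchanged — steady state)

2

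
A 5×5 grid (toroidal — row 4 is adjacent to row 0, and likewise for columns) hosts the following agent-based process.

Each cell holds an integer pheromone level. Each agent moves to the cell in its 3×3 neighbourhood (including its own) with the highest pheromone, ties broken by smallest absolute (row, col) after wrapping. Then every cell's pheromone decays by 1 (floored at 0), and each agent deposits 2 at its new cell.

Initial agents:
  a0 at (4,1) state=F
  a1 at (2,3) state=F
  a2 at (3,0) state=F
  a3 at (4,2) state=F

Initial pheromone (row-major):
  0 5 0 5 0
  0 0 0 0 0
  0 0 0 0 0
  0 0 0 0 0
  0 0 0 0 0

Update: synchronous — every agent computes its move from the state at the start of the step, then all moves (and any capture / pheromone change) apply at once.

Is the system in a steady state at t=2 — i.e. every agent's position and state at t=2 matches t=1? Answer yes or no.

no

t=1: a0@(0,1) a1@(1,2) a2@(2,0) a3@(0,1) | pheromone: 0 8 0 4 0 / 0 0 2 0 0 / 2 0 0 0 0 / 0 0 0 0 0 / 0 0 0 0 0
t=2: a0@(0,1) a1@(0,1) a2@(2,0) a3@(0,1) | pheromone: 0 13 0 3 0 / 0 0 1 0 0 / 3 0 0 0 0 / 0 0 0 0 0 / 0 0 0 0 0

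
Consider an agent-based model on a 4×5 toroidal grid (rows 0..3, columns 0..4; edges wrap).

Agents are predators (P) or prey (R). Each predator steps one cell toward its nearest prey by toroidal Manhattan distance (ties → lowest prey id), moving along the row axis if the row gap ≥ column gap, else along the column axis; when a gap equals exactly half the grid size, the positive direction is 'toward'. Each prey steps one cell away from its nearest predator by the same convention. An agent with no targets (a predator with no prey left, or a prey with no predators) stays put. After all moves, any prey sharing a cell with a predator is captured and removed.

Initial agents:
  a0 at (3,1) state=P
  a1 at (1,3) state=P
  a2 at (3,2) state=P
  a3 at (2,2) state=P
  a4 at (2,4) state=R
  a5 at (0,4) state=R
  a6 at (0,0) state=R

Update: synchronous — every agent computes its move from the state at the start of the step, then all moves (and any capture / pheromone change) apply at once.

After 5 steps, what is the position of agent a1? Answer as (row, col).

t=1: a0@(0,1):P a1@(2,3):P a2@(3,3):P a3@(2,3):P a4@(3,4):R a5@(3,4):R a6@(1,0):R
t=2: a0@(1,1):P a1@(3,3):P a2@(3,4):P a3@(3,3):P a4@(3,0):R a5@(3,0):R a6@(2,0):R
t=3: a0@(2,1):P a1@(3,4):P a2@(3,0):P a3@(3,4):P a4@(3,1):R a5@(3,1):R
t=4: a0@(3,1):P a1@(3,0):P a2@(3,1):P a3@(3,0):P a4@(0,1):R a5@(0,1):R
t=5: a0@(0,1):P a1@(0,0):P a2@(0,1):P a3@(0,0):P a4@(1,1):R a5@(1,1):R

(0, 0)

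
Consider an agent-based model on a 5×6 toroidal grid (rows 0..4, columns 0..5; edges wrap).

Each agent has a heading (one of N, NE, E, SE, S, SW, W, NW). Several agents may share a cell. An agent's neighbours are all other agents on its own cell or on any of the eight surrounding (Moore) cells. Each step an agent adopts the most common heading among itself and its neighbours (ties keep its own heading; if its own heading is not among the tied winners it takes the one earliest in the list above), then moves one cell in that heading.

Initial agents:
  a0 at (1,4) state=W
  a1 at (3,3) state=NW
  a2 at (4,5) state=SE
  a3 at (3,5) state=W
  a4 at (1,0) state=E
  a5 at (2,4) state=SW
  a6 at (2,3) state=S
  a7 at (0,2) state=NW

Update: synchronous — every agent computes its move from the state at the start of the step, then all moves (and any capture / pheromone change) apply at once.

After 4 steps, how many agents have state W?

t=1: a0@(1,3):W a1@(2,2):NW a2@(0,0):SE a3@(3,4):W a4@(1,1):E a5@(2,3):W a6@(3,3):S a7@(4,1):NW
t=2: a0@(1,2):W a1@(2,1):W a2@(1,1):SE a3@(3,3):W a4@(1,2):E a5@(2,2):W a6@(3,2):W a7@(3,0):NW
t=3: a0@(1,1):W a1@(2,0):W a2@(1,0):W a3@(3,2):W a4@(1,1):W a5@(2,1):W a6@(3,1):W a7@(2,5):NW
t=4: a0@(1,0):W a1@(2,5):W a2@(1,5):W a3@(3,1):W a4@(1,0):W a5@(2,0):W a6@(3,0):W a7@(2,4):W

8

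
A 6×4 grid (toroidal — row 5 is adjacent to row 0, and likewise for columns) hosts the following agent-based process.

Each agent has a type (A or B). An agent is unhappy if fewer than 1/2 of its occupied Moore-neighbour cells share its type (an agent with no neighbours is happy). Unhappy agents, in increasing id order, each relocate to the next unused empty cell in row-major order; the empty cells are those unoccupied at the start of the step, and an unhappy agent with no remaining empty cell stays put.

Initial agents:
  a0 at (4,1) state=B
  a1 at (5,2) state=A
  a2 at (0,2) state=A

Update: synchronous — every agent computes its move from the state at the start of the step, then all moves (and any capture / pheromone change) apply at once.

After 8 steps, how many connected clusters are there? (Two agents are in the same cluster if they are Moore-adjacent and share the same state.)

2

t=1: a0@(0,0):B a1@(5,2):A a2@(0,2):A
t=2: (unchanged — steady state)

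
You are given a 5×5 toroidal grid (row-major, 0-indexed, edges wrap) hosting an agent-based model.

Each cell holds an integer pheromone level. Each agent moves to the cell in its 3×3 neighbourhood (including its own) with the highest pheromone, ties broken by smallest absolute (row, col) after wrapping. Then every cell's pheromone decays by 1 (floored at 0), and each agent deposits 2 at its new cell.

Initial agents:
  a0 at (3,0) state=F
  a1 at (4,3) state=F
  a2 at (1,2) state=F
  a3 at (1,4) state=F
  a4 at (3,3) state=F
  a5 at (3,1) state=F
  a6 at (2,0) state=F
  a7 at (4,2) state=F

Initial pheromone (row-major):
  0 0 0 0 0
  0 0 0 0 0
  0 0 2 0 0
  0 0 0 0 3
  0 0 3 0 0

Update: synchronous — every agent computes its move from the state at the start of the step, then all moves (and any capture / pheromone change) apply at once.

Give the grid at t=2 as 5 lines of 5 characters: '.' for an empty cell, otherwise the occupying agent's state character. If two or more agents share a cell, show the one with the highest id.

F....
.....
..F..
....F
..F..

t=1: a0@(3,4) a1@(3,4) a2@(2,2) a3@(0,0) a4@(3,4) a5@(4,2) a6@(3,4) a7@(4,2) | pheromone: 2 0 0 0 0 / 0 0 0 0 0 / 0 0 3 0 0 / 0 0 0 0 10 / 0 0 6 0 0
t=2: a0@(3,4) a1@(3,4) a2@(2,2) a3@(0,0) a4@(3,4) a5@(4,2) a6@(3,4) a7@(4,2) | pheromone: 3 0 0 0 0 / 0 0 0 0 0 / 0 0 4 0 0 / 0 0 0 0 17 / 0 0 9 0 0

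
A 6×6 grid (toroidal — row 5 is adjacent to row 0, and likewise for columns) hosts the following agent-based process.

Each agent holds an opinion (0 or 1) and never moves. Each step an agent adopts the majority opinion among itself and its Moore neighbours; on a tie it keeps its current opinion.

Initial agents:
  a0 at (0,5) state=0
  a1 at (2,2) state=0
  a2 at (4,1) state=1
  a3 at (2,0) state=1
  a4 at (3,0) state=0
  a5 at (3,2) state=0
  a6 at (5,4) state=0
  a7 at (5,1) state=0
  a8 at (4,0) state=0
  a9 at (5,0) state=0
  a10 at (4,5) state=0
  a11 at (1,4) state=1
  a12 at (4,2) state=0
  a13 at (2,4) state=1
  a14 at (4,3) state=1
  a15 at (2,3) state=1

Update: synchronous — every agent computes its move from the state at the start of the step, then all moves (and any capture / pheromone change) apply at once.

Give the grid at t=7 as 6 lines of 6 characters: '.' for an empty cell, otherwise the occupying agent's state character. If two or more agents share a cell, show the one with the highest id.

.....0
....1.
1.011.
0.0...
0000.0
00..0.

t=1: a0@(0,5):0 a1@(2,2):0 a2@(4,1):0 a3@(2,0):1 a4@(3,0):0 a5@(3,2):0 a6@(5,4):0 a7@(5,1):0 a8@(4,0):0 a9@(5,0):0 a10@(4,5):0 a11@(1,4):1 a12@(4,2):0 a13@(2,4):1 a14@(4,3):0 a15@(2,3):1
t=2: (unchanged — steady state)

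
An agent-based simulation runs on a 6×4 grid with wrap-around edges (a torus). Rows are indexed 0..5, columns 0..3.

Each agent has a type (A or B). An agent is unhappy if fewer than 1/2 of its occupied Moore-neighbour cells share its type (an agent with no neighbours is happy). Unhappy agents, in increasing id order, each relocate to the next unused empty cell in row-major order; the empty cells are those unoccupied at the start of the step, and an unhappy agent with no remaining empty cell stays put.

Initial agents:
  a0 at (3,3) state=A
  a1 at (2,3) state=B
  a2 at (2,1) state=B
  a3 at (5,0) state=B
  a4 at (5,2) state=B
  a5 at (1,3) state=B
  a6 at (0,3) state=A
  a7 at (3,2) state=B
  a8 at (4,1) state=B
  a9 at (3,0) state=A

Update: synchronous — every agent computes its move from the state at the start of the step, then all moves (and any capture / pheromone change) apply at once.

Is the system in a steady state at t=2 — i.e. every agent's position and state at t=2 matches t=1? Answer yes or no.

t=1: a0@(0,0):A a1@(2,3):B a2@(2,1):B a3@(5,0):B a4@(5,2):B a5@(1,3):B a6@(0,1):A a7@(3,2):B a8@(4,1):B a9@(0,2):A
t=2: a0@(0,3):A a1@(2,3):B a2@(2,1):B a3@(1,0):B a4@(1,1):B a5@(1,2):B a6@(0,1):A a7@(3,2):B a8@(4,1):B a9@(2,0):A

no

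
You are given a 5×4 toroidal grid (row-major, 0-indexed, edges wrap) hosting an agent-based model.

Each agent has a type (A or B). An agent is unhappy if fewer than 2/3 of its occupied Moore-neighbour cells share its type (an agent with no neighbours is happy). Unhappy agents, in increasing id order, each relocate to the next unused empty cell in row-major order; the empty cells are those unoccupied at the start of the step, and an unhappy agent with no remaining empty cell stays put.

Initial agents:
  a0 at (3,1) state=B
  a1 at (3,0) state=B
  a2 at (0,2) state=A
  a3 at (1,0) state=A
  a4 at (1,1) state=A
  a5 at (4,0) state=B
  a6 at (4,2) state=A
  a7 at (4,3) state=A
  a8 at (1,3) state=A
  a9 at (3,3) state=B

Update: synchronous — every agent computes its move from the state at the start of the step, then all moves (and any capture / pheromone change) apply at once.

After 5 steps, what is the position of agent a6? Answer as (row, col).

(0, 0)

t=1: a0@(3,1):B a1@(3,0):B a2@(0,2):A a3@(1,0):A a4@(1,1):A a5@(4,0):B a6@(0,0):A a7@(0,1):A a8@(1,3):A a9@(0,3):B
t=2: a0@(3,1):B a1@(3,0):B a2@(0,2):A a3@(1,0):A a4@(1,1):A a5@(1,2):B a6@(0,0):A a7@(0,1):A a8@(1,3):A a9@(2,0):B
t=3: a0@(3,1):B a1@(3,0):B a2@(0,2):A a3@(1,0):A a4@(1,1):A a5@(0,3):B a6@(0,0):A a7@(0,1):A a8@(2,1):A a9@(2,2):B
t=4: a0@(3,1):B a1@(1,2):B a2@(0,2):A a3@(1,0):A a4@(1,1):A a5@(1,3):B a6@(0,0):A a7@(0,1):A a8@(2,0):A a9@(2,3):B
t=5: a0@(0,3):B a1@(2,1):B a2@(2,2):A a3@(1,0):A a4@(1,1):A a5@(3,0):B a6@(0,0):A a7@(0,1):A a8@(3,2):A a9@(3,3):B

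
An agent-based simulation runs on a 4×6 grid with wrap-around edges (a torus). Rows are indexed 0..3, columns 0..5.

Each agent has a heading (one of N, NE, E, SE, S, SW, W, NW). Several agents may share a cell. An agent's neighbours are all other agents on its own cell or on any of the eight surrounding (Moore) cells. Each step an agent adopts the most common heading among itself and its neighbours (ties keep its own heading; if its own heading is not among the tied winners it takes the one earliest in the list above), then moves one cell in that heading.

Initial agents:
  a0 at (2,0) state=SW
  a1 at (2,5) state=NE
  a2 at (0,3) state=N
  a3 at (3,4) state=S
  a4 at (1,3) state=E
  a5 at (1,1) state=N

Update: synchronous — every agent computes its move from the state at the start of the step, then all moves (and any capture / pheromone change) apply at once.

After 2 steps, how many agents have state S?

t=1: a0@(3,5):SW a1@(1,0):NE a2@(3,3):N a3@(0,4):S a4@(1,4):E a5@(0,1):N
t=2: a0@(0,4):SW a1@(0,1):NE a2@(2,3):N a3@(1,4):S a4@(1,5):E a5@(3,1):N

1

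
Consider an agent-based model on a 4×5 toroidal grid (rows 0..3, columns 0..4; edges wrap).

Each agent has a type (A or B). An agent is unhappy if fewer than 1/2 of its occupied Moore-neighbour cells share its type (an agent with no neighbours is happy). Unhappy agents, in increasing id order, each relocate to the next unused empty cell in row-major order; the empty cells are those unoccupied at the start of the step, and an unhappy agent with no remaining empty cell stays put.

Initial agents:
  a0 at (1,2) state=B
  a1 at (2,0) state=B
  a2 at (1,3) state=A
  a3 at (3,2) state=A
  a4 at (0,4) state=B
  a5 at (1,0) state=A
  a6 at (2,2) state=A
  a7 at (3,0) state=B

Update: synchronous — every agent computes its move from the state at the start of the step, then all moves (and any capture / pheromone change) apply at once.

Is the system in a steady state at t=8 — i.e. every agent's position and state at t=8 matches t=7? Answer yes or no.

t=1: a0@(0,0):B a1@(2,0):B a2@(0,1):A a3@(3,2):A a4@(0,2):B a5@(0,3):A a6@(2,2):A a7@(3,0):B
t=2: a0@(0,0):B a1@(2,0):B a2@(0,4):A a3@(3,2):A a4@(1,0):B a5@(0,3):A a6@(2,2):A a7@(3,0):B
t=3: a0@(0,0):B a1@(2,0):B a2@(0,1):A a3@(3,2):A a4@(1,0):B a5@(0,3):A a6@(2,2):A a7@(3,0):B
t=4: a0@(0,0):B a1@(2,0):B a2@(0,2):A a3@(3,2):A a4@(1,0):B a5@(0,3):A a6@(2,2):A a7@(3,0):B
t=5: (unchanged — steady state)

yes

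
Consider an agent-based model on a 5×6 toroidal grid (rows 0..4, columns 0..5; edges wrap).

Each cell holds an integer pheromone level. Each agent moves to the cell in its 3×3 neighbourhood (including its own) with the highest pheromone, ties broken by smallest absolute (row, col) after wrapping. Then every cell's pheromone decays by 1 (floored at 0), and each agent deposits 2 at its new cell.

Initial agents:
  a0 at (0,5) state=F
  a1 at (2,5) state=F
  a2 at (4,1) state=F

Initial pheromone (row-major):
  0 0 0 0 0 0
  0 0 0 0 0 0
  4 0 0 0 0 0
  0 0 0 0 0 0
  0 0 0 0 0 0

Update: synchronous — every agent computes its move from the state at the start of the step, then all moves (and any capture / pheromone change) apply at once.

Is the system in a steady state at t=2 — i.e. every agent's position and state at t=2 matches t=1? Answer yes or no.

t=1: a0@(0,0) a1@(2,0) a2@(0,0) | pheromone: 4 0 0 0 0 0 / 0 0 0 0 0 0 / 5 0 0 0 0 0 / 0 0 0 0 0 0 / 0 0 0 0 0 0
t=2: a0@(0,0) a1@(2,0) a2@(0,0) | pheromone: 7 0 0 0 0 0 / 0 0 0 0 0 0 / 6 0 0 0 0 0 / 0 0 0 0 0 0 / 0 0 0 0 0 0

yes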